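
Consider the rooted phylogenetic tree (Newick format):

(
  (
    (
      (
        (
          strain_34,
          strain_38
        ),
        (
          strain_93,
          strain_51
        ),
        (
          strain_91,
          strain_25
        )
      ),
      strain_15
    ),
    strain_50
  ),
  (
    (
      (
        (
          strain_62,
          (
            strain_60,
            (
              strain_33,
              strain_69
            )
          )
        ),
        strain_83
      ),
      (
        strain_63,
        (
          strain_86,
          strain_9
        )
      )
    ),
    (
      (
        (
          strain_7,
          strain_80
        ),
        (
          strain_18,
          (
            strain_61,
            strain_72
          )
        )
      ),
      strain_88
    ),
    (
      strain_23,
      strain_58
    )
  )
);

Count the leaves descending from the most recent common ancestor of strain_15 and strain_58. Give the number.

24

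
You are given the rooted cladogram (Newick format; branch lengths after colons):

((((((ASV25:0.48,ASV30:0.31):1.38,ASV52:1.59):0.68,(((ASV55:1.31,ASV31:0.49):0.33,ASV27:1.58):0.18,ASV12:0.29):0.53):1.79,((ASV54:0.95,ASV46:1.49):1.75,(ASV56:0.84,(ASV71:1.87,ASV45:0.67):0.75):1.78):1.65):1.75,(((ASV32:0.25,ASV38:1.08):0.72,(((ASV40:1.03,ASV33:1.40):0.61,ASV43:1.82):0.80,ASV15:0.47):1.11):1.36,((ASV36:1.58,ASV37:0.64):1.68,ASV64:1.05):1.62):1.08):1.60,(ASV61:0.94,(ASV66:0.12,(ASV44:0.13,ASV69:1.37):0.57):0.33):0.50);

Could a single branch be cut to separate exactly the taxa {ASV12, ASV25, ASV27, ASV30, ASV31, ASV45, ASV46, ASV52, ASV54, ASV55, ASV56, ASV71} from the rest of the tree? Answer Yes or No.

Yes

The most recent common ancestor of these taxa subtends ((((ASV25,ASV30),ASV52),(((ASV55,ASV31),ASV27),ASV12)),((ASV54,ASV46),(ASV56,(ASV71,ASV45)))).
That clade has exactly 12 tips — every listed taxon and nothing else — so the group is monophyletic.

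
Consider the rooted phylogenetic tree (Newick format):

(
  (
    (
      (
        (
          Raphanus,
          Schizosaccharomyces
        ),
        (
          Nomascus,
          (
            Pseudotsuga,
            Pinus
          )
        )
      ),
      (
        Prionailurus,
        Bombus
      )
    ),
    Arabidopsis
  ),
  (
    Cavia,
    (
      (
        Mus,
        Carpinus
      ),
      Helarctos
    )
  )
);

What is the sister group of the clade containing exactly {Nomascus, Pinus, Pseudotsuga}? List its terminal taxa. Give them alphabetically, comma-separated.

Raphanus, Schizosaccharomyces

The clade containing exactly {Nomascus, Pinus, Pseudotsuga} attaches to the tree at the node subtending ((Raphanus,Schizosaccharomyces),(Nomascus,(Pseudotsuga,Pinus))).
The other lineage descending from that same node — the sister group — is (Raphanus,Schizosaccharomyces); its 2 tips in alphabetical order are the answer.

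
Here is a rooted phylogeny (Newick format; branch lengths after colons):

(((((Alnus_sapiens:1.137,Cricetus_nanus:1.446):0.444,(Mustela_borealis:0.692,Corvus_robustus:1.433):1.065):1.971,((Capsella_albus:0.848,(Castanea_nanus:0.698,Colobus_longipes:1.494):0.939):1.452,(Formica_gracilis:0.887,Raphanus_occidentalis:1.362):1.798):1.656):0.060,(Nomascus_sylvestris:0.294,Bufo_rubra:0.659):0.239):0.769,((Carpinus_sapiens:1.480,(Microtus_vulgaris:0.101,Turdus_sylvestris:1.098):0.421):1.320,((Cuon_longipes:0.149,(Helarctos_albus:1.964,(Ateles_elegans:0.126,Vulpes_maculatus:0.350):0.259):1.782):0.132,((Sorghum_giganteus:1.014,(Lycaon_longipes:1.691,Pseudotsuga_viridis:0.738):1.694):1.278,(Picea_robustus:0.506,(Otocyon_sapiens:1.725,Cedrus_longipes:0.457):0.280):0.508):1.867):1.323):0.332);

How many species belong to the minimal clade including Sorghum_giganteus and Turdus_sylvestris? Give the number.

The MRCA of Sorghum_giganteus and Turdus_sylvestris is the node subtending ((Carpinus_sapiens,(Microtus_vulgaris,Turdus_sylvestris)),((Cuon_longipes,(Helarctos_albus,(Ateles_elegans,Vulpes_maculatus))),((Sorghum_giganteus,(Lycaon_longipes,Pseudotsuga_viridis)),(Picea_robustus,(Otocyon_sapiens,Cedrus_longipes))))).
That clade contains 13 terminal taxa: Ateles_elegans, Carpinus_sapiens, Cedrus_longipes, Cuon_longipes, Helarctos_albus, Lycaon_longipes, Microtus_vulgaris, Otocyon_sapiens, Picea_robustus, Pseudotsuga_viridis, Sorghum_giganteus, Turdus_sylvestris, Vulpes_maculatus.

13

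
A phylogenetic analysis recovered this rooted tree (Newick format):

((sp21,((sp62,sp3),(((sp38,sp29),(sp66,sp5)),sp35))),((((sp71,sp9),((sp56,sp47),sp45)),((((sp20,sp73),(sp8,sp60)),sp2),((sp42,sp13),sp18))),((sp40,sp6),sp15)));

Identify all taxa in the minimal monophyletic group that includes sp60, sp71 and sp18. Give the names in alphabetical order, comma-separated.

sp13, sp18, sp2, sp20, sp42, sp45, sp47, sp56, sp60, sp71, sp73, sp8, sp9

Tracing sp60: it sits inside (sp8,sp60).
Tracing sp71: it sits inside (sp71,sp9).
Tracing sp18: it sits inside ((sp42,sp13),sp18).
The smallest clade enclosing all 3 is (((sp71,sp9),((sp56,sp47),sp45)),((((sp20,sp73),(sp8,sp60)),sp2),((sp42,sp13),sp18))); the answer is its 13 terminal taxa in alphabetical order.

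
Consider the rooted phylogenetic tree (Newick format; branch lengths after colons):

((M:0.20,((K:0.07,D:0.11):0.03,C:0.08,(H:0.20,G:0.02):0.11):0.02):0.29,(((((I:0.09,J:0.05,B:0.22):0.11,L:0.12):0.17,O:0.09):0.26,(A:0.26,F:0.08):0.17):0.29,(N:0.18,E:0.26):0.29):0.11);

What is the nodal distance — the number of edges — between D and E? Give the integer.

7

The MRCA of D and E is the root of the tree.
From D up to that node: 4 branches. From E up to the same node: 3 branches. Total: 4 + 3 = 7.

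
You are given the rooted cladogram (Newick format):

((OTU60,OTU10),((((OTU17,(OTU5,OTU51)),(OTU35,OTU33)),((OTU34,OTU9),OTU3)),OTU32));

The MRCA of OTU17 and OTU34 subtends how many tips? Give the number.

8

The MRCA of OTU17 and OTU34 is the node subtending (((OTU17,(OTU5,OTU51)),(OTU35,OTU33)),((OTU34,OTU9),OTU3)).
That clade contains 8 terminal taxa: OTU17, OTU3, OTU33, OTU34, OTU35, OTU5, OTU51, OTU9.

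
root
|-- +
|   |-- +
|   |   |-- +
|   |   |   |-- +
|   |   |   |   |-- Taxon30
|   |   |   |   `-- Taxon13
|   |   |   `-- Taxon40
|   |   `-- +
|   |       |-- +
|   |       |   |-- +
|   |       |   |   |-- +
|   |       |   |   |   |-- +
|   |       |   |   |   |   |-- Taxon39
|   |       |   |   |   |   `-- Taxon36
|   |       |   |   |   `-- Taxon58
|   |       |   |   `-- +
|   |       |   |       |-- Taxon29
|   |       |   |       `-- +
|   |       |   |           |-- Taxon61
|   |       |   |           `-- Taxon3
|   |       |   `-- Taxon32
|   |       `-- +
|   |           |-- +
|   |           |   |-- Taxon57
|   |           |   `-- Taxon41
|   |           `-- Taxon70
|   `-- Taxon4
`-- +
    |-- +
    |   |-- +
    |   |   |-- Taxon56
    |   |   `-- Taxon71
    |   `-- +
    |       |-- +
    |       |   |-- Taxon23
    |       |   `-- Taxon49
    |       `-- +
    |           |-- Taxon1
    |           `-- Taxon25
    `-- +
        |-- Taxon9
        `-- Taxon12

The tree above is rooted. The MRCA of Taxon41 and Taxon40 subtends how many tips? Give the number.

The MRCA of Taxon41 and Taxon40 is the node subtending (((Taxon30,Taxon13),Taxon40),(((((Taxon39,Taxon36),Taxon58),(Taxon29,(Taxon61,Taxon3))),Taxon32),((Taxon57,Taxon41),Taxon70))).
That clade contains 13 terminal taxa: Taxon13, Taxon29, Taxon3, Taxon30, Taxon32, Taxon36, Taxon39, Taxon40, Taxon41, Taxon57, Taxon58, Taxon61, Taxon70.

13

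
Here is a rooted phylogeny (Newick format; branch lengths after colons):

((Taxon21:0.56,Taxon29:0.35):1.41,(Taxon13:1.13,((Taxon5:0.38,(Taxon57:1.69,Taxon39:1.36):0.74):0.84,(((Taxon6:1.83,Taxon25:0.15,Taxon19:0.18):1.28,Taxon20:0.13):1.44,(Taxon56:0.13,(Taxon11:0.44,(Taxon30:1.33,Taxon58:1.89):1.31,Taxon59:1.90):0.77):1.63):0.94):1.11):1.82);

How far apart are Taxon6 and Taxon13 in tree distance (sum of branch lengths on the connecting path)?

The path runs Taxon6 → … → MRCA → … → Taxon13; the MRCA is the node subtending (Taxon13,((Taxon5,(Taxon57,Taxon39)),(((Taxon6,Taxon25,Taxon19),Taxon20),(Taxon56,(Taxon11,(Taxon30,Taxon58),Taxon59))))).
Branch lengths along that path: 1.83 + 1.28 + 1.44 + 0.94 + 1.11 + 1.13 = 7.73.

7.73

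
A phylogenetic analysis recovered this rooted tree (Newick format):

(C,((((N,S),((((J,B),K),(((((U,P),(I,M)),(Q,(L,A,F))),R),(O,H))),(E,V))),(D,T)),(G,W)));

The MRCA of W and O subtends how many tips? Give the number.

The MRCA of W and O is the node subtending ((((N,S),((((J,B),K),(((((U,P),(I,M)),(Q,(L,A,F))),R),(O,H))),(E,V))),(D,T)),(G,W)).
That clade contains 22 terminal taxa: A, B, D, E, F, G, H, I, J, K, L, M, N, O, P, Q, R, S, T, U, V, W.

22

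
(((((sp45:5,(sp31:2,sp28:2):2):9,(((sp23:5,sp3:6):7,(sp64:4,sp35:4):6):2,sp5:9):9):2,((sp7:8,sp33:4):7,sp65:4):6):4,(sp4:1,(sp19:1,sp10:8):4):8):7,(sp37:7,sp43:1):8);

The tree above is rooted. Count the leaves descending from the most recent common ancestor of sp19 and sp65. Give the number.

The MRCA of sp19 and sp65 is the node subtending ((((sp45,(sp31,sp28)),(((sp23,sp3),(sp64,sp35)),sp5)),((sp7,sp33),sp65)),(sp4,(sp19,sp10))).
That clade contains 14 terminal taxa: sp10, sp19, sp23, sp28, sp3, sp31, sp33, sp35, sp4, sp45, sp5, sp64, sp65, sp7.

14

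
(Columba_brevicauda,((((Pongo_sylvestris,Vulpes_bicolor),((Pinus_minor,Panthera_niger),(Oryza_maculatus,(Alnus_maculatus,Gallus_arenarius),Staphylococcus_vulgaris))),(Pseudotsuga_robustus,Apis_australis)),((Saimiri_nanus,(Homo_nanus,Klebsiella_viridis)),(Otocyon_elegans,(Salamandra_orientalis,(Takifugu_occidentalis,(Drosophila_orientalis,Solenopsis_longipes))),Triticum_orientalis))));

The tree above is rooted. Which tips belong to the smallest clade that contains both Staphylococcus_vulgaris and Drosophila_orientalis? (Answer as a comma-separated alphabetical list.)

Tracing Staphylococcus_vulgaris: it sits inside (Oryza_maculatus,(Alnus_maculatus,Gallus_arenarius),Staphylococcus_vulgaris).
Tracing Drosophila_orientalis: it sits inside (Drosophila_orientalis,Solenopsis_longipes).
The smallest clade enclosing both is ((((Pongo_sylvestris,Vulpes_bicolor),((Pinus_minor,Panthera_niger),(Oryza_maculatus,(Alnus_maculatus,Gallus_arenarius),Staphylococcus_vulgaris))),(Pseudotsuga_robustus,Apis_australis)),((Saimiri_nanus,(Homo_nanus,Klebsiella_viridis)),(Otocyon_elegans,(Salamandra_orientalis,(Takifugu_occidentalis,(Drosophila_orientalis,Solenopsis_longipes))),Triticum_orientalis))); the answer is its 19 terminal taxa in alphabetical order.

Alnus_maculatus, Apis_australis, Drosophila_orientalis, Gallus_arenarius, Homo_nanus, Klebsiella_viridis, Oryza_maculatus, Otocyon_elegans, Panthera_niger, Pinus_minor, Pongo_sylvestris, Pseudotsuga_robustus, Saimiri_nanus, Salamandra_orientalis, Solenopsis_longipes, Staphylococcus_vulgaris, Takifugu_occidentalis, Triticum_orientalis, Vulpes_bicolor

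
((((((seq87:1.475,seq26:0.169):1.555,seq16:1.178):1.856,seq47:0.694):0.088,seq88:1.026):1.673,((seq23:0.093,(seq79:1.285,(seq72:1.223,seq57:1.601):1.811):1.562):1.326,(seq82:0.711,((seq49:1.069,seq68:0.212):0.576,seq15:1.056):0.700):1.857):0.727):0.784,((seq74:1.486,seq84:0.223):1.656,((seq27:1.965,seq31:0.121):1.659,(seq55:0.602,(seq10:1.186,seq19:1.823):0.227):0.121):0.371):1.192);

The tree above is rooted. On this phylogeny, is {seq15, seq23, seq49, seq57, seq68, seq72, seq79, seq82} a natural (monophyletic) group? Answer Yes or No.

Yes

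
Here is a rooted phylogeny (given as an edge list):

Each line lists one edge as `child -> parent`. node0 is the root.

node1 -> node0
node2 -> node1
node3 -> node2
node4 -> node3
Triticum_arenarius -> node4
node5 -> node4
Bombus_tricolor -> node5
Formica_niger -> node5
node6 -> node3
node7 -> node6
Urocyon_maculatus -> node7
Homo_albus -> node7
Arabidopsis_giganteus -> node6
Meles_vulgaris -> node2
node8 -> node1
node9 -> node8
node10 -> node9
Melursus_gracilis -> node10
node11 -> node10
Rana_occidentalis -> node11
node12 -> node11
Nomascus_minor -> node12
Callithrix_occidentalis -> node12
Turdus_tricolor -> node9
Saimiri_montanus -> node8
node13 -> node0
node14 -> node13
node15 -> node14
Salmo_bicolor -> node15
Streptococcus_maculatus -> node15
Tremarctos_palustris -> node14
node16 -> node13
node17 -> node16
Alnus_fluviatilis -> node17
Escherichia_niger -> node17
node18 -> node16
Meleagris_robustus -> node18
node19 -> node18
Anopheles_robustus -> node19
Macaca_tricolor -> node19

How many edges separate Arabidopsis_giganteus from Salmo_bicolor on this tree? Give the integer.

The MRCA of Arabidopsis_giganteus and Salmo_bicolor is the root of the tree.
From Arabidopsis_giganteus up to that node: 5 branches. From Salmo_bicolor up to the same node: 4 branches. Total: 5 + 4 = 9.

9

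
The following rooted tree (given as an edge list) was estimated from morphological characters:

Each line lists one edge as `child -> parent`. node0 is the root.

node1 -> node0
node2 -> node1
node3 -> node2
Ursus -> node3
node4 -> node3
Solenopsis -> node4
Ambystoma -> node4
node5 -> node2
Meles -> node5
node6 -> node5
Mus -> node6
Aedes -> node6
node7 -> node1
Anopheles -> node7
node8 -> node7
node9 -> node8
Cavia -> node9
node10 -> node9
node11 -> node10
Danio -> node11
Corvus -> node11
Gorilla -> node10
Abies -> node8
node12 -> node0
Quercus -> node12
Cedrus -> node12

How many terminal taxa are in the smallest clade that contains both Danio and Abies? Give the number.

5

The MRCA of Danio and Abies is the node subtending ((Cavia,((Danio,Corvus),Gorilla)),Abies).
That clade contains 5 terminal taxa: Abies, Cavia, Corvus, Danio, Gorilla.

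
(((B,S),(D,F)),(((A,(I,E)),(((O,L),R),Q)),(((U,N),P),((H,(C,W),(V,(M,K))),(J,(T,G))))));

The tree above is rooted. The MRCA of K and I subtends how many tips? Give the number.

The MRCA of K and I is the node subtending (((A,(I,E)),(((O,L),R),Q)),(((U,N),P),((H,(C,W),(V,(M,K))),(J,(T,G))))).
That clade contains 19 terminal taxa: A, C, E, G, H, I, J, K, L, M, N, O, P, Q, R, T, U, V, W.

19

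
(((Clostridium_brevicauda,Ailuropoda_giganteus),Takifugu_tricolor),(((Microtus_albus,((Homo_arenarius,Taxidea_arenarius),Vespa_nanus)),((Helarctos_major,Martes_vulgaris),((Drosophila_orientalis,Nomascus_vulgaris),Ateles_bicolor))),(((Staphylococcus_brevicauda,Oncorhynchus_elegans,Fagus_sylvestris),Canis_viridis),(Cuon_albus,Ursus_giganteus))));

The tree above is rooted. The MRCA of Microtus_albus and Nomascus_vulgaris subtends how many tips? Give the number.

The MRCA of Microtus_albus and Nomascus_vulgaris is the node subtending ((Microtus_albus,((Homo_arenarius,Taxidea_arenarius),Vespa_nanus)),((Helarctos_major,Martes_vulgaris),((Drosophila_orientalis,Nomascus_vulgaris),Ateles_bicolor))).
That clade contains 9 terminal taxa: Ateles_bicolor, Drosophila_orientalis, Helarctos_major, Homo_arenarius, Martes_vulgaris, Microtus_albus, Nomascus_vulgaris, Taxidea_arenarius, Vespa_nanus.

9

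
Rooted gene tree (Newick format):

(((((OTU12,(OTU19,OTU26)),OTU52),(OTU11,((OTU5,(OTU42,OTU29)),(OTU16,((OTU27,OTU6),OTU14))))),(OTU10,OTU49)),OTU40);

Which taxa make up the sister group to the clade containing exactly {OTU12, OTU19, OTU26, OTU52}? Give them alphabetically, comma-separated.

The clade containing exactly {OTU12, OTU19, OTU26, OTU52} attaches to the tree at the node subtending (((OTU12,(OTU19,OTU26)),OTU52),(OTU11,((OTU5,(OTU42,OTU29)),(OTU16,((OTU27,OTU6),OTU14))))).
The other lineage descending from that same node — the sister group — is (OTU11,((OTU5,(OTU42,OTU29)),(OTU16,((OTU27,OTU6),OTU14)))); its 8 tips in alphabetical order are the answer.

OTU11, OTU14, OTU16, OTU27, OTU29, OTU42, OTU5, OTU6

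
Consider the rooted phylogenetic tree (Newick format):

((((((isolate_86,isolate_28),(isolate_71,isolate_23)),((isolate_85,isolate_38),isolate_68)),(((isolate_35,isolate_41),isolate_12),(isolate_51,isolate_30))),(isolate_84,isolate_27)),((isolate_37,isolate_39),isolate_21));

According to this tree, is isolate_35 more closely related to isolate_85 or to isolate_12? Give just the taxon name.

The MRCA of isolate_35 and isolate_12 subtends ((isolate_35,isolate_41),isolate_12) (3 taxa).
The MRCA of isolate_35 and isolate_85 subtends ((((isolate_86,isolate_28),(isolate_71,isolate_23)),((isolate_85,isolate_38),isolate_68)),(((isolate_35,isolate_41),isolate_12),(isolate_51,isolate_30))) (12 taxa).
The first is nested inside the second, so isolate_35 shares a more recent common ancestor with isolate_12.

isolate_12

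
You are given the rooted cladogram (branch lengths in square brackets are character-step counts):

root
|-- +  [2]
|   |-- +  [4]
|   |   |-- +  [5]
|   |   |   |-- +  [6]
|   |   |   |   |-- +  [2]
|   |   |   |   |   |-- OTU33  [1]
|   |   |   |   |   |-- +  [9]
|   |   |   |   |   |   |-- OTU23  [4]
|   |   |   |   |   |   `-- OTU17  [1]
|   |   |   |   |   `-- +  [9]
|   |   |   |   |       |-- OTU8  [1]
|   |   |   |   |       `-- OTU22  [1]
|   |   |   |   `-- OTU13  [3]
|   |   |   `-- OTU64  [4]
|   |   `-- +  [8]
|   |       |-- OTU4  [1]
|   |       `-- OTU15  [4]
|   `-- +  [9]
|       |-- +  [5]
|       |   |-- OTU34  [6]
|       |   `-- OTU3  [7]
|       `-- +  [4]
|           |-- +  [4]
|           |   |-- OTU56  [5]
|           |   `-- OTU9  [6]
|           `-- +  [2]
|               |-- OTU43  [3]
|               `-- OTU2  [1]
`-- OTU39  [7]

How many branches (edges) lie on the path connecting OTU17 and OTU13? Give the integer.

4

The MRCA of OTU17 and OTU13 is the node subtending ((OTU33,(OTU23,OTU17),(OTU8,OTU22)),OTU13).
From OTU17 up to that node: 3 branches. From OTU13 up to the same node: 1 branch. Total: 3 + 1 = 4.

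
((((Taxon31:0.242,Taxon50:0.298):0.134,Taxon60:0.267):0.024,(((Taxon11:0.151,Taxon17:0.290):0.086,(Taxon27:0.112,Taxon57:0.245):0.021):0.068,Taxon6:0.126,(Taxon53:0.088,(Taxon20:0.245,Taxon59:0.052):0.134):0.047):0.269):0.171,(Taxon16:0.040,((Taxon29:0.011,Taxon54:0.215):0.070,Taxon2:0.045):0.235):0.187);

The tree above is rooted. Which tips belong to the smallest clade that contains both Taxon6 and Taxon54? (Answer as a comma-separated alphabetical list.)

Taxon11, Taxon16, Taxon17, Taxon2, Taxon20, Taxon27, Taxon29, Taxon31, Taxon50, Taxon53, Taxon54, Taxon57, Taxon59, Taxon6, Taxon60

Tracing Taxon6: it sits inside (((Taxon11,Taxon17),(Taxon27,Taxon57)),Taxon6,(Taxon53,(Taxon20,Taxon59))).
Tracing Taxon54: it sits inside (Taxon29,Taxon54).
The smallest clade enclosing both is the whole tree (their MRCA is the root), so the answer is all 15 tips in alphabetical order.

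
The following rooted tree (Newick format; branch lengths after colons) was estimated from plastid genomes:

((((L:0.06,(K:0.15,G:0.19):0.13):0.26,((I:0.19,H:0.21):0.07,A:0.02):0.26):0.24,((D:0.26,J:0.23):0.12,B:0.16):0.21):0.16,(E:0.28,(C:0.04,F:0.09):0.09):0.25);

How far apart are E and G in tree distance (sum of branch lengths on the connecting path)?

1.51

The path runs E → … → MRCA → … → G; the MRCA is the root of the tree.
Branch lengths along that path: 0.28 + 0.25 + 0.16 + 0.24 + 0.26 + 0.13 + 0.19 = 1.51.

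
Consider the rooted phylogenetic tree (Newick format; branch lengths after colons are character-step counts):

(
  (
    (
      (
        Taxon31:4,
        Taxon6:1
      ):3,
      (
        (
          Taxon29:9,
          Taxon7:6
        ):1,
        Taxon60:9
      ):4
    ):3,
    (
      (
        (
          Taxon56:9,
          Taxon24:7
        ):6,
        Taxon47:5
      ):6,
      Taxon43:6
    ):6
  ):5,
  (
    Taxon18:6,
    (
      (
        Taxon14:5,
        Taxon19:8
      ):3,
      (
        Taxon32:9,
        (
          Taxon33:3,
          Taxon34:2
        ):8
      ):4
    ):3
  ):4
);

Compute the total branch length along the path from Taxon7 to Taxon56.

41

The path runs Taxon7 → … → MRCA → … → Taxon56; the MRCA is the node subtending (((Taxon31,Taxon6),((Taxon29,Taxon7),Taxon60)),(((Taxon56,Taxon24),Taxon47),Taxon43)).
Branch lengths along that path: 6 + 1 + 4 + 3 + 6 + 6 + 6 + 9 = 41.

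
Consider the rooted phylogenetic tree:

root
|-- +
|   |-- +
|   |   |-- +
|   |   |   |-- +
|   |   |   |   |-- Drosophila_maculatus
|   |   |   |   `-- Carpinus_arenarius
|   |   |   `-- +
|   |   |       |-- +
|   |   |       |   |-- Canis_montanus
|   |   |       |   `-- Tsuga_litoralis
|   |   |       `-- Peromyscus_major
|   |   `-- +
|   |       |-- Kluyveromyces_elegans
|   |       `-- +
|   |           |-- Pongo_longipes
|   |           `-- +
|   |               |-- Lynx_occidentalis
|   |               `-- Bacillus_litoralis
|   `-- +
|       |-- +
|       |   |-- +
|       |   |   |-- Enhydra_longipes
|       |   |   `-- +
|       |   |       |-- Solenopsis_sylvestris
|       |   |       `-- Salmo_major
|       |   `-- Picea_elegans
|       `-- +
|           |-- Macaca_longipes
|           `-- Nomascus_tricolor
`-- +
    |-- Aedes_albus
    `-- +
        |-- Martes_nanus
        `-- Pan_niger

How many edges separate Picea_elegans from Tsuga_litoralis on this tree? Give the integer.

The MRCA of Picea_elegans and Tsuga_litoralis is the node subtending ((((Drosophila_maculatus,Carpinus_arenarius),((Canis_montanus,Tsuga_litoralis),Peromyscus_major)),(Kluyveromyces_elegans,(Pongo_longipes,(Lynx_occidentalis,Bacillus_litoralis)))),(((Enhydra_longipes,(Solenopsis_sylvestris,Salmo_major)),Picea_elegans),(Macaca_longipes,Nomascus_tricolor))).
From Picea_elegans up to that node: 3 branches. From Tsuga_litoralis up to the same node: 5 branches. Total: 3 + 5 = 8.

8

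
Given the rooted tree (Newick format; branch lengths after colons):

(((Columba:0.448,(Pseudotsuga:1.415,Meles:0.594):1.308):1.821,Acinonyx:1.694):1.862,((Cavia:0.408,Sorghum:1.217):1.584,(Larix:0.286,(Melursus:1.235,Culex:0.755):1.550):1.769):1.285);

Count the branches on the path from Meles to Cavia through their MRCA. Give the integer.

7

The MRCA of Meles and Cavia is the root of the tree.
From Meles up to that node: 4 branches. From Cavia up to the same node: 3 branches. Total: 4 + 3 = 7.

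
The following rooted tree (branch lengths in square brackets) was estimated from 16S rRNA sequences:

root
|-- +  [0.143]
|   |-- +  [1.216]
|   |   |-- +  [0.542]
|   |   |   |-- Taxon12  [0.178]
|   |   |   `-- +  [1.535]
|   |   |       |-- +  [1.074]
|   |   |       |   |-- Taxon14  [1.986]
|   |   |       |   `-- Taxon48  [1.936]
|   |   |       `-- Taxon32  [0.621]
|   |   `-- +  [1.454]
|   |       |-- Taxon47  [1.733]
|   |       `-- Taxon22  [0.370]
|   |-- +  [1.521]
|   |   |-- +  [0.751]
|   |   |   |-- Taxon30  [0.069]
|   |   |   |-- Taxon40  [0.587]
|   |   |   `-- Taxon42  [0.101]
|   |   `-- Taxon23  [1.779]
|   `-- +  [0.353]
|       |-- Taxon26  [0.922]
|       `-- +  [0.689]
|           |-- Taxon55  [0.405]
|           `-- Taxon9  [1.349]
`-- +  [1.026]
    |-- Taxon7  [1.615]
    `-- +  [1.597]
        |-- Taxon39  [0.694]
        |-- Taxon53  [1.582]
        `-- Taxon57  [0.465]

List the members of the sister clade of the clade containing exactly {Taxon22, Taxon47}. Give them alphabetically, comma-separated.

Taxon12, Taxon14, Taxon32, Taxon48

The clade containing exactly {Taxon22, Taxon47} attaches to the tree at the node subtending ((Taxon12,((Taxon14,Taxon48),Taxon32)),(Taxon47,Taxon22)).
The other lineage descending from that same node — the sister group — is (Taxon12,((Taxon14,Taxon48),Taxon32)); its 4 tips in alphabetical order are the answer.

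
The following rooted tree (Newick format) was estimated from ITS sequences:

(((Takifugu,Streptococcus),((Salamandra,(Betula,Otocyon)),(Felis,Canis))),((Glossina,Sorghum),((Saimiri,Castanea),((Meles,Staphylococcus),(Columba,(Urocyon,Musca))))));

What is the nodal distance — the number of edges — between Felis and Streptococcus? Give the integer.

The MRCA of Felis and Streptococcus is the node subtending ((Takifugu,Streptococcus),((Salamandra,(Betula,Otocyon)),(Felis,Canis))).
From Felis up to that node: 3 branches. From Streptococcus up to the same node: 2 branches. Total: 3 + 2 = 5.

5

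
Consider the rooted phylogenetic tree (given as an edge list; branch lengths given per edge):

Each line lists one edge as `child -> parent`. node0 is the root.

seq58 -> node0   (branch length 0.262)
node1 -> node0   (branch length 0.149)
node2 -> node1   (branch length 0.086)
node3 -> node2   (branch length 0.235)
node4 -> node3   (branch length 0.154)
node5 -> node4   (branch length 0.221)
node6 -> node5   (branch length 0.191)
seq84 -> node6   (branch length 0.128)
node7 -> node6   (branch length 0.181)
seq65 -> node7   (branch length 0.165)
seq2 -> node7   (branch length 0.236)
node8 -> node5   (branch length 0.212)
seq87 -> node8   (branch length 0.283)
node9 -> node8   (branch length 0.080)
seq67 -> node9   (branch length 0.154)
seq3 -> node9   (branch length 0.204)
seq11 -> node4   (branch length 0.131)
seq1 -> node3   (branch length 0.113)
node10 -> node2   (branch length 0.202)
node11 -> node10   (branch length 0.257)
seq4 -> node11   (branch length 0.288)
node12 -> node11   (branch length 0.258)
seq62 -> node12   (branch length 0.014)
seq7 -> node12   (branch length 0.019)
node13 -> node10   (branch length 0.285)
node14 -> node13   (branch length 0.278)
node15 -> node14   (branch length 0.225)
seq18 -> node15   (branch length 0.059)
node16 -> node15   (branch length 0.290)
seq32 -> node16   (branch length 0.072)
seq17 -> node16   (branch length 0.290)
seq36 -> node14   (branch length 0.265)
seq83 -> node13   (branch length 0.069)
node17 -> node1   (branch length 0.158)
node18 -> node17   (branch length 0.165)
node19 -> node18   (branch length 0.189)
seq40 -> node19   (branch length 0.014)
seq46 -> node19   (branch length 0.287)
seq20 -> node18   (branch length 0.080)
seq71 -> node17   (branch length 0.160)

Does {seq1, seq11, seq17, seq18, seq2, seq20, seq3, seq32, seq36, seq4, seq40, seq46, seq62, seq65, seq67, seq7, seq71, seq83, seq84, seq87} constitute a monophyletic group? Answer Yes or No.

Yes

The most recent common ancestor of these taxa subtends ((((((seq84,(seq65,seq2)),(seq87,(seq67,seq3))),seq11),seq1),((seq4,(seq62,seq7)),(((seq18,(seq32,seq17)),seq36),seq83))),(((seq40,seq46),seq20),seq71)).
That clade has exactly 20 tips — every listed taxon and nothing else — so the group is monophyletic.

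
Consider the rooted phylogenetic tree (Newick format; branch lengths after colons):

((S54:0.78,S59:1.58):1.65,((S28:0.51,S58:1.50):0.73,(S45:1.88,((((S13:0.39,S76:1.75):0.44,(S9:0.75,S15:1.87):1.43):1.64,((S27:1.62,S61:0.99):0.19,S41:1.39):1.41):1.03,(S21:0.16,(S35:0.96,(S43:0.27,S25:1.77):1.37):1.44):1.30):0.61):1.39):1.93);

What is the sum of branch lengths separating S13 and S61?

The path runs S13 → … → MRCA → … → S61; the MRCA is the node subtending (((S13,S76),(S9,S15)),((S27,S61),S41)).
Branch lengths along that path: 0.39 + 0.44 + 1.64 + 1.41 + 0.19 + 0.99 = 5.06.

5.06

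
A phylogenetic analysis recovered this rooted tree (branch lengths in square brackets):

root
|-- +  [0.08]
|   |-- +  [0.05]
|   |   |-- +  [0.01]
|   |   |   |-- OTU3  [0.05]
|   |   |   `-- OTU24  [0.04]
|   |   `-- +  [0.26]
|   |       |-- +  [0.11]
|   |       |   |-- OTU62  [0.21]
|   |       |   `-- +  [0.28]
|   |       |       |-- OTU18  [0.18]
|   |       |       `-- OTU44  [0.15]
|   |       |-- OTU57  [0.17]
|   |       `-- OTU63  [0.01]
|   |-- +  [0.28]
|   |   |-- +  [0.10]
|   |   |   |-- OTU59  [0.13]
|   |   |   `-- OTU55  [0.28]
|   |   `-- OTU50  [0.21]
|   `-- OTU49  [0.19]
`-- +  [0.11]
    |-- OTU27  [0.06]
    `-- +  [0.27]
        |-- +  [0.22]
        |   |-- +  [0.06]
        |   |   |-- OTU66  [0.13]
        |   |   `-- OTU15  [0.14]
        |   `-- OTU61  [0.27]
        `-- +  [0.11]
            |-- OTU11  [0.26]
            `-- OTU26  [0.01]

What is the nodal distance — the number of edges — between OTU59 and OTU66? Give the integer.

9

The MRCA of OTU59 and OTU66 is the root of the tree.
From OTU59 up to that node: 4 branches. From OTU66 up to the same node: 5 branches. Total: 4 + 5 = 9.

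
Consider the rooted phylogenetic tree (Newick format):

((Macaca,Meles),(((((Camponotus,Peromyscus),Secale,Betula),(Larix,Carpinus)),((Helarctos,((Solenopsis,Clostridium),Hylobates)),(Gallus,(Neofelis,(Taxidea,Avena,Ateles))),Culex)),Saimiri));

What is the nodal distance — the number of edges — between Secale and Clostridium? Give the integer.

8

The MRCA of Secale and Clostridium is the node subtending ((((Camponotus,Peromyscus),Secale,Betula),(Larix,Carpinus)),((Helarctos,((Solenopsis,Clostridium),Hylobates)),(Gallus,(Neofelis,(Taxidea,Avena,Ateles))),Culex)).
From Secale up to that node: 3 branches. From Clostridium up to the same node: 5 branches. Total: 3 + 5 = 8.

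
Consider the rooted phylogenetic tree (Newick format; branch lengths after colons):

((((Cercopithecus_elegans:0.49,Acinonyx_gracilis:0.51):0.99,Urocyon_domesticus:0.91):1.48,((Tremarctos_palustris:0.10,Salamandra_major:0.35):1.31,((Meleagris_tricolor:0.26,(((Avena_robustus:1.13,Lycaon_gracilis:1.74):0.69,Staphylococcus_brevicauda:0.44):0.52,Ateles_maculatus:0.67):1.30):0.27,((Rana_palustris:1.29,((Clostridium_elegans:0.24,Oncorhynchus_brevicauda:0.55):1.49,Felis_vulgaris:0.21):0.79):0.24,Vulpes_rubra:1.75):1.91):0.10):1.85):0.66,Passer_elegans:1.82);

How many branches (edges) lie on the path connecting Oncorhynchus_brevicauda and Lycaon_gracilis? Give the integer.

10

The MRCA of Oncorhynchus_brevicauda and Lycaon_gracilis is the node subtending ((Meleagris_tricolor,(((Avena_robustus,Lycaon_gracilis),Staphylococcus_brevicauda),Ateles_maculatus)),((Rana_palustris,((Clostridium_elegans,Oncorhynchus_brevicauda),Felis_vulgaris)),Vulpes_rubra)).
From Oncorhynchus_brevicauda up to that node: 5 branches. From Lycaon_gracilis up to the same node: 5 branches. Total: 5 + 5 = 10.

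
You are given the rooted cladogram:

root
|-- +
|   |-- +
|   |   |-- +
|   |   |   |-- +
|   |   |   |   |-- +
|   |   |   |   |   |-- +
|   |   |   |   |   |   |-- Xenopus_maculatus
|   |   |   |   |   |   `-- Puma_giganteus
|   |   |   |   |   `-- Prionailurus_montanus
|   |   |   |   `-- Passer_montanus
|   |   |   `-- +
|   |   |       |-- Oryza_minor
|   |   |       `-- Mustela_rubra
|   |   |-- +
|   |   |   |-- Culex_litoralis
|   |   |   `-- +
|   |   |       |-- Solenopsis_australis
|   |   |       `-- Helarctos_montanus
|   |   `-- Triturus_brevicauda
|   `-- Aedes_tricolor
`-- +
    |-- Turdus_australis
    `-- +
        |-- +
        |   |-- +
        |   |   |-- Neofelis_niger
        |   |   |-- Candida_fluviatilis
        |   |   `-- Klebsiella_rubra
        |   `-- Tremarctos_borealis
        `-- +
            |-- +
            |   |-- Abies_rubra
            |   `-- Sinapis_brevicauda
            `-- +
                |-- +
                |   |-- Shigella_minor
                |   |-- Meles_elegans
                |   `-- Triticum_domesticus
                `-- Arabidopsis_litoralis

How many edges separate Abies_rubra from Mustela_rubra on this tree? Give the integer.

10

The MRCA of Abies_rubra and Mustela_rubra is the root of the tree.
From Abies_rubra up to that node: 5 branches. From Mustela_rubra up to the same node: 5 branches. Total: 5 + 5 = 10.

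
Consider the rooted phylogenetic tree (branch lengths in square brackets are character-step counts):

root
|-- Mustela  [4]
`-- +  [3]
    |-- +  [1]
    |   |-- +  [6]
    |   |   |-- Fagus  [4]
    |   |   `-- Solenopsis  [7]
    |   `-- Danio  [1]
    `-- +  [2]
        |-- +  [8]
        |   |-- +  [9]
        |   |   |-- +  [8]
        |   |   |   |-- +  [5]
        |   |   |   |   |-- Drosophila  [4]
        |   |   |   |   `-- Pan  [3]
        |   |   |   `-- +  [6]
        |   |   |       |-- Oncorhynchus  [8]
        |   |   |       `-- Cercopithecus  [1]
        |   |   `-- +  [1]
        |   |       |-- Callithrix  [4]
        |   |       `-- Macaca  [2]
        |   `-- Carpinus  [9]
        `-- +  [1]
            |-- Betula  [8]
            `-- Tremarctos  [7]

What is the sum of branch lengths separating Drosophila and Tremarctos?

The path runs Drosophila → … → MRCA → … → Tremarctos; the MRCA is the node subtending (((((Drosophila,Pan),(Oncorhynchus,Cercopithecus)),(Callithrix,Macaca)),Carpinus),(Betula,Tremarctos)).
Branch lengths along that path: 4 + 5 + 8 + 9 + 8 + 1 + 7 = 42.

42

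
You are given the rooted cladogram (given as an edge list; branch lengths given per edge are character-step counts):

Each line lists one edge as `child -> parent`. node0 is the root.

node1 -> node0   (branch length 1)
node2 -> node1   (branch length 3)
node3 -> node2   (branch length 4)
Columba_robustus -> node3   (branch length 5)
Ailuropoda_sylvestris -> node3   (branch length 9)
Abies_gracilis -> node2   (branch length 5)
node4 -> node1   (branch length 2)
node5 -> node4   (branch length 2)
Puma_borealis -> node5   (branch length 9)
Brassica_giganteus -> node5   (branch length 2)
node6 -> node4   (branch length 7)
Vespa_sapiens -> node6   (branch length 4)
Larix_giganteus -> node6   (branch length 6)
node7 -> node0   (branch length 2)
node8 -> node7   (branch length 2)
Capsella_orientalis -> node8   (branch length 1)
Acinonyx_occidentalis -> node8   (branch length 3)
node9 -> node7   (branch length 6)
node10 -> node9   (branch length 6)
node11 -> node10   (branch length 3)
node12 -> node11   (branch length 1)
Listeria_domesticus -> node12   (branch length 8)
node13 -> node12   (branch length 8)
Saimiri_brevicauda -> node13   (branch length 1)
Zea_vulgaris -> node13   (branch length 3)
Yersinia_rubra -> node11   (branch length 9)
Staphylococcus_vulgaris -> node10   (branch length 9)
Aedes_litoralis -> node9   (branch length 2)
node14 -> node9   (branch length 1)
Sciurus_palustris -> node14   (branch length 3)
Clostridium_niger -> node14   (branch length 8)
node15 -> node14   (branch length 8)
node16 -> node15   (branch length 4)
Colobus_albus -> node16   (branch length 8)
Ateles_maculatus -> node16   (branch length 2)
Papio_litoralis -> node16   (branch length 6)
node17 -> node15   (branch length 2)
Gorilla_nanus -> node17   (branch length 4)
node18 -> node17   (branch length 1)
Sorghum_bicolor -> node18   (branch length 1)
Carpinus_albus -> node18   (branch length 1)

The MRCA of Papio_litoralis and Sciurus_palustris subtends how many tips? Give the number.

The MRCA of Papio_litoralis and Sciurus_palustris is the node subtending (Sciurus_palustris,Clostridium_niger,((Colobus_albus,Ateles_maculatus,Papio_litoralis),(Gorilla_nanus,(Sorghum_bicolor,Carpinus_albus)))).
That clade contains 8 terminal taxa: Ateles_maculatus, Carpinus_albus, Clostridium_niger, Colobus_albus, Gorilla_nanus, Papio_litoralis, Sciurus_palustris, Sorghum_bicolor.

8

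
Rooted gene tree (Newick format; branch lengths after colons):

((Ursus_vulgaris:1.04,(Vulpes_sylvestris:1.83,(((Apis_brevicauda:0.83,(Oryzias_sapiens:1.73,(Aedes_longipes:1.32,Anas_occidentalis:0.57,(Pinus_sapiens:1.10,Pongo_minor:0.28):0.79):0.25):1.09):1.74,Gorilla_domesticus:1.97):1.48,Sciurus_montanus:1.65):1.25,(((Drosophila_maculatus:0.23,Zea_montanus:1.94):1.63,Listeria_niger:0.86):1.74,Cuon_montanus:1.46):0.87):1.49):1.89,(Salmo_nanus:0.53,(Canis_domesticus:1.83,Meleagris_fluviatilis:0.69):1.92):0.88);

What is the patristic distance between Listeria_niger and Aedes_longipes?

The path runs Listeria_niger → … → MRCA → … → Aedes_longipes; the MRCA is the node subtending (Vulpes_sylvestris,(((Apis_brevicauda,(Oryzias_sapiens,(Aedes_longipes,Anas_occidentalis,(Pinus_sapiens,Pongo_minor)))),Gorilla_domesticus),Sciurus_montanus),(((Drosophila_maculatus,Zea_montanus),Listeria_niger),Cuon_montanus)).
Branch lengths along that path: 0.86 + 1.74 + 0.87 + 1.25 + 1.48 + 1.74 + 1.09 + 0.25 + 1.32 = 10.60.

10.60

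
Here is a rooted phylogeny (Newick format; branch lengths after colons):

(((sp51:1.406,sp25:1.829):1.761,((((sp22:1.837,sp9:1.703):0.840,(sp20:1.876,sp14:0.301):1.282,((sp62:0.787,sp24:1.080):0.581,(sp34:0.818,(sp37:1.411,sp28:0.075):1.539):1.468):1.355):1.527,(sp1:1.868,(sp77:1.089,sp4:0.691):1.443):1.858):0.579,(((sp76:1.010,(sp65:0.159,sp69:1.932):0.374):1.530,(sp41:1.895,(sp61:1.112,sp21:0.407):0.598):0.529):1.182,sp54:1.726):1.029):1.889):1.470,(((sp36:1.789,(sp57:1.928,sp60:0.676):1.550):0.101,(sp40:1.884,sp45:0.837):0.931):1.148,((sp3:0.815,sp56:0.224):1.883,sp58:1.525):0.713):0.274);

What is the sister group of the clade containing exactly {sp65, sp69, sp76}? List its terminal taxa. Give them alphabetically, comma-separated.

The clade containing exactly {sp65, sp69, sp76} attaches to the tree at the node subtending ((sp76,(sp65,sp69)),(sp41,(sp61,sp21))).
The other lineage descending from that same node — the sister group — is (sp41,(sp61,sp21)); its 3 tips in alphabetical order are the answer.

sp21, sp41, sp61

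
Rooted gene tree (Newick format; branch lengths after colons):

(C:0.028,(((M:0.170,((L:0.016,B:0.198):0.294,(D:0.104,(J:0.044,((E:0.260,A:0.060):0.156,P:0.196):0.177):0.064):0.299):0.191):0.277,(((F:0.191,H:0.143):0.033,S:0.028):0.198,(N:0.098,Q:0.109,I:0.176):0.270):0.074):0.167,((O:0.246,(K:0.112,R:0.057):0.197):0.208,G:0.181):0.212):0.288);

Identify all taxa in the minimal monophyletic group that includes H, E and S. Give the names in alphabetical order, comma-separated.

A, B, D, E, F, H, I, J, L, M, N, P, Q, S

Tracing H: it sits inside (F,H).
Tracing E: it sits inside (E,A).
Tracing S: it sits inside ((F,H),S).
The smallest clade enclosing all 3 is ((M,((L,B),(D,(J,((E,A),P))))),(((F,H),S),(N,Q,I))); the answer is its 14 terminal taxa in alphabetical order.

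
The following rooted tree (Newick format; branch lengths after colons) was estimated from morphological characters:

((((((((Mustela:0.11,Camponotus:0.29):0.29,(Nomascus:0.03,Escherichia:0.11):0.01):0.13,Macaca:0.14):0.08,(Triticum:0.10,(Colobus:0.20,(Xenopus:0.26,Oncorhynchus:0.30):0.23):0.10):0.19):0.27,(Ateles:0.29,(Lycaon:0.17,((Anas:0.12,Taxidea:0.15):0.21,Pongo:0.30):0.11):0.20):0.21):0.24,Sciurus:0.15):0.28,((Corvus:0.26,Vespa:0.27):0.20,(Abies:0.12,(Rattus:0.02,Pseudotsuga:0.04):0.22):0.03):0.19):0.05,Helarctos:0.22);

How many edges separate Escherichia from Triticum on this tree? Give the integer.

The MRCA of Escherichia and Triticum is the node subtending ((((Mustela,Camponotus),(Nomascus,Escherichia)),Macaca),(Triticum,(Colobus,(Xenopus,Oncorhynchus)))).
From Escherichia up to that node: 4 branches. From Triticum up to the same node: 2 branches. Total: 4 + 2 = 6.

6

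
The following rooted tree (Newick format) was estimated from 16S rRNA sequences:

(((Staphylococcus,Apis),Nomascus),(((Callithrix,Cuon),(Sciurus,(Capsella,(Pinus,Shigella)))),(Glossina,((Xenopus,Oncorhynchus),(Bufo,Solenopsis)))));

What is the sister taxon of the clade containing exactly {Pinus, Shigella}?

The clade containing exactly {Pinus, Shigella} attaches to the tree at the node subtending (Capsella,(Pinus,Shigella)).
The other lineage descending from that same node — the sister group — is the single tip Capsella.

Capsella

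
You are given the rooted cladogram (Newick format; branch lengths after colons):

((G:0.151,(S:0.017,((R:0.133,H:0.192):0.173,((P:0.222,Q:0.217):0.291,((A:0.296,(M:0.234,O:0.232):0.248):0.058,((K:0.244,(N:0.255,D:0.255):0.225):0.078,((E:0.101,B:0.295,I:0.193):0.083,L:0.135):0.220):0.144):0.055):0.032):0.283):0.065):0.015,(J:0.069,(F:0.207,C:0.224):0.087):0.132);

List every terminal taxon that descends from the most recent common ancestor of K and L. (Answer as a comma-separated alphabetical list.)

Tracing K: it sits inside (K,(N,D)).
Tracing L: it sits inside ((E,B,I),L).
The smallest clade enclosing both is ((K,(N,D)),((E,B,I),L)); the answer is its 7 terminal taxa in alphabetical order.

B, D, E, I, K, L, N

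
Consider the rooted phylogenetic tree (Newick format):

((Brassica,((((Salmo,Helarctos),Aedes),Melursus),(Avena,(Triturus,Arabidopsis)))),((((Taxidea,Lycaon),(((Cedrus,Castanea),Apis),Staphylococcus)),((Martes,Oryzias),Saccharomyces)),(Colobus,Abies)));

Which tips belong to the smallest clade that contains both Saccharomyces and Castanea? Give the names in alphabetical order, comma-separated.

Apis, Castanea, Cedrus, Lycaon, Martes, Oryzias, Saccharomyces, Staphylococcus, Taxidea

Tracing Saccharomyces: it sits inside ((Martes,Oryzias),Saccharomyces).
Tracing Castanea: it sits inside (Cedrus,Castanea).
The smallest clade enclosing both is (((Taxidea,Lycaon),(((Cedrus,Castanea),Apis),Staphylococcus)),((Martes,Oryzias),Saccharomyces)); the answer is its 9 terminal taxa in alphabetical order.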